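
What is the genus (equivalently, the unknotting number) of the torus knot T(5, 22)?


For a torus knot T(p,q), both the unknotting number and genus equal (p-1)(q-1)/2.
= (5-1)(22-1)/2
= 4*21/2
= 84/2 = 42

42


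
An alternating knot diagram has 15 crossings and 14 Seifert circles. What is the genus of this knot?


For alternating knots, g = (c - s + 1)/2.
= (15 - 14 + 1)/2
= 2/2 = 1

1


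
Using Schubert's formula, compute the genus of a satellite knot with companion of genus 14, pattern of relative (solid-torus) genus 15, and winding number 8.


Schubert: g(satellite) = g_rel(pattern) + |winding| * g(companion),
where g_rel(pattern) is the genus of the pattern relative to the solid torus.
= 15 + 8 * 14
= 15 + 112 = 127

127


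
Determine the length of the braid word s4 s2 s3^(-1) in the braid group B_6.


The word length counts the number of generators (including inverses).
Listing each generator: s4, s2, s3^(-1)
There are 3 generators in this braid word.

3


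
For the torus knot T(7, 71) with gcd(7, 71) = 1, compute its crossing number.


For a torus knot T(p, q) with gcd(p,q)=1,
the crossing number is min(p*(q-1), q*(p-1)).
p*(q-1) = 7*70 = 490
q*(p-1) = 71*6 = 426
min(490, 426) = 426

426


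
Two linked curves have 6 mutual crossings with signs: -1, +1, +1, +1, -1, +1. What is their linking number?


Step 1: Count positive crossings: 4
Step 2: Count negative crossings: 2
Step 3: Sum of signs = 4 - 2 = 2
Step 4: Linking number = sum/2 = 2/2 = 1

1


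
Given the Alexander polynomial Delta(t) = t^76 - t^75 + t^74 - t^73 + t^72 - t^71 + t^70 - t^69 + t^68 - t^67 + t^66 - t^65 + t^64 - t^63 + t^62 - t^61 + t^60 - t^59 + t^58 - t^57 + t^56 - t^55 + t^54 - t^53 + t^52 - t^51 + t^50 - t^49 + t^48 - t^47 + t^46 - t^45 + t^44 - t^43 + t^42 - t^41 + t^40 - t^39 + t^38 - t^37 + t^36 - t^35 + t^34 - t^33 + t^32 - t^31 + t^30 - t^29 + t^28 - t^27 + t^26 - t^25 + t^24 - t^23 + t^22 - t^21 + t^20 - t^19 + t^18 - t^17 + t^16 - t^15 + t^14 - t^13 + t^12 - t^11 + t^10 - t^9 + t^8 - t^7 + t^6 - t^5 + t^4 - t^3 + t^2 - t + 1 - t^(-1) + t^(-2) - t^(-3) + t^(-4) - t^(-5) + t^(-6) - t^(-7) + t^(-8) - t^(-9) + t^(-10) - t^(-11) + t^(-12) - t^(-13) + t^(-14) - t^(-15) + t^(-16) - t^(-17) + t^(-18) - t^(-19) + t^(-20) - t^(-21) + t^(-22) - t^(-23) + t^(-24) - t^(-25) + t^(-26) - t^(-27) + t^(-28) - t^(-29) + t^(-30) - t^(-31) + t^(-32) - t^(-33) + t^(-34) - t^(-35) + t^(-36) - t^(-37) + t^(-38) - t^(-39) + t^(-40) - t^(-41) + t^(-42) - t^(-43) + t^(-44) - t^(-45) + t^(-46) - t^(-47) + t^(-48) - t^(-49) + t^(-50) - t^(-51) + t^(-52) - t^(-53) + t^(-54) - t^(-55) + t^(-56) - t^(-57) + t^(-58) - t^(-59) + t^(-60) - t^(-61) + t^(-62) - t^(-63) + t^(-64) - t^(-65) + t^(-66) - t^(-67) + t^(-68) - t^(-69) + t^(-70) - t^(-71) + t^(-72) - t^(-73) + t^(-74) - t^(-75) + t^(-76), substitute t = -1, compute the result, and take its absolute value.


Step 1: The polynomial has 153 terms with alternating signs, exponents from 76 down to -76.
Step 2: Substitute t = -1. The i-th term has coefficient (-1)^i and exponent (m-i),
  so its value is (-1)^i * (-1)^(m-i) = (-1)^m = 1 for every i.
Step 3: All 153 terms equal 1, so Delta(-1) = 153 * (1) = 153
Step 4: |Delta(-1)| = 153

153


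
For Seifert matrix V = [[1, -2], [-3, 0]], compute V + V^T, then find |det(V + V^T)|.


Step 1: Form V + V^T where V = [[1, -2], [-3, 0]]
  V^T = [[1, -3], [-2, 0]]
  V + V^T = [[2, -5], [-5, 0]]
Step 2: det(V + V^T) = 2*0 - (-5)*(-5)
  = 0 - 25 = -25
Step 3: Knot determinant = |det(V + V^T)| = |-25| = 25

25


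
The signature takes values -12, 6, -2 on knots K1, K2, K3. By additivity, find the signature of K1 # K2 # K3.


The signature is additive under connected sum.
signature(K1 # K2 # K3) = (-12) + (6) + (-2)
= -8

-8


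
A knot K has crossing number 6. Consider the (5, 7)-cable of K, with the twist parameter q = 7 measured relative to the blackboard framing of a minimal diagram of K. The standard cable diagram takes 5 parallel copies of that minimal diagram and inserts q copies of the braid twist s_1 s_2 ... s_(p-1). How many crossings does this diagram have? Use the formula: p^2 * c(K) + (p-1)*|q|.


Step 1: Each of the c(K) crossings of the companion diagram becomes p*p = p^2 crossings among the p parallel strands, and each of the |q| twists s_1 s_2 ... s_(p-1) adds (p-1) crossings.
  Crossings = p^2 * c(K) + (p-1)*|q|
Step 2: = 5^2 * 6 + (5-1)*7
Step 3: = 25*6 + 4*7
Step 4: = 150 + 28 = 178

178


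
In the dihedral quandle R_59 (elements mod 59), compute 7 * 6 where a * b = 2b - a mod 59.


7 * 6 = 2*6 - 7 mod 59
= 12 - 7 mod 59
= 5 mod 59 = 5

5


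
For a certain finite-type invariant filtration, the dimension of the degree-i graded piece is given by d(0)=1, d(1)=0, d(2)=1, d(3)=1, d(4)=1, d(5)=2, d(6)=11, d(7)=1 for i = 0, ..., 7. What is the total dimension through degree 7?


Total dimension = d(0) + d(1) + ... + d(7)
= 1 + 0 + 1 + 1 + 1 + 2 + 11 + 1
= 18

18


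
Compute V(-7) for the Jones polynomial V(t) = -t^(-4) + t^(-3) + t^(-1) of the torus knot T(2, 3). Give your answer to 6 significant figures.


Substituting t = -7 into V(t) = -t^(-4) + t^(-3) + t^(-1):
  (-)t^(-4) = -0.000416493
  (+)t^(-3) = -0.00291545
  (+)t^(-1) = -0.142857
Sum = (-0.000416493) + (-0.00291545) + (-0.142857)
= -0.1461890879
Rounded to 6 significant figures: -0.146189

-0.146189


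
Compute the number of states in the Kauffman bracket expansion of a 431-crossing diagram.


Each crossing contributes 2 choices (A-smoothing or B-smoothing).
Total states = 2^431 = 5545339388241629719156828368286167406872874150751633150340959161229242615611251246079948812208279156194782421922807143657948315648

5545339388241629719156828368286167406872874150751633150340959161229242615611251246079948812208279156194782421922807143657948315648


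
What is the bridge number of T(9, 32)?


The bridge number of T(p,q) is min(p,q).
min(9, 32) = 9

9


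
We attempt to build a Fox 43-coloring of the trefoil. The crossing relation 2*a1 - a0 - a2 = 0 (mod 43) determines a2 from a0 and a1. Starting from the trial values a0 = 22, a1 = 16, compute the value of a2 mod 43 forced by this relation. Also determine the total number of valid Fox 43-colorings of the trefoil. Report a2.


Step 1: Apply the given crossing relation 2*a1 - a0 - a2 = 0 (mod 43).
  a2 = 2*a1 - a0 mod 43
  a2 = 2*16 - 22 mod 43
  a2 = 32 - 22 mod 43
  a2 = 10 mod 43 = 10
Step 2: The trefoil has determinant 3.
  Number of Fox p-colorings (p prime) is p^2 if p = 3, else p.
  Since 43 does not divide 3, only trivial (constant) colorings exist.
  (So the trial a0 = 22, a1 = 16 with a0 != a1 does NOT extend to a valid coloring of the whole trefoil: the other two crossing relations require 3*(a1 - a0) = 0 (mod 43), which fails.)
  Total colorings = 43
Step 3: a2 = 10, total Fox 43-colorings = 43

10


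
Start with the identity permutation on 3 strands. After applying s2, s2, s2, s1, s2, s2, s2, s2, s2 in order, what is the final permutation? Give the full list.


Starting with identity [1, 2, 3].
Apply generators in sequence:
  After s2: [1, 3, 2]
  After s2: [1, 2, 3]
  After s2: [1, 3, 2]
  After s1: [3, 1, 2]
  After s2: [3, 2, 1]
  After s2: [3, 1, 2]
  After s2: [3, 2, 1]
  After s2: [3, 1, 2]
  After s2: [3, 2, 1]
Final permutation: [3, 2, 1]

[3, 2, 1]


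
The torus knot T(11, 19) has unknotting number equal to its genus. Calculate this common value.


For a torus knot T(p,q), both the unknotting number and genus equal (p-1)(q-1)/2.
= (11-1)(19-1)/2
= 10*18/2
= 180/2 = 90

90


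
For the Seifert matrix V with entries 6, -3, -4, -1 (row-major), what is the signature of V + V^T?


Step 1: V + V^T = [[12, -7], [-7, -2]]
Step 2: trace = 10, det = -73
Step 3: Discriminant = 10^2 - 4*(-73) = 392
Step 4: Eigenvalues: 14.8995, -4.89949
Step 5: Signature = (# positive eigenvalues) - (# negative eigenvalues) = 0

0


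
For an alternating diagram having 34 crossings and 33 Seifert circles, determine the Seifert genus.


For alternating knots, g = (c - s + 1)/2.
= (34 - 33 + 1)/2
= 2/2 = 1

1


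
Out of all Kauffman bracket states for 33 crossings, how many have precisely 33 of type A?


We choose which 33 of 33 crossings get A-smoothings.
C(33, 33) = 33! / (33! * 0!)
= 1

1


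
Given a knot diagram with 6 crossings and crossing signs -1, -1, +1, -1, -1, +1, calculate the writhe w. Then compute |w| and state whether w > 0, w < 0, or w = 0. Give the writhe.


Step 1: Count positive crossings (+1).
Positive crossings: 2
Step 2: Count negative crossings (-1).
Negative crossings: 4
Step 3: Writhe = (positive) - (negative)
w = 2 - 4 = -2
Step 4: |w| = 2, and w is negative

-2


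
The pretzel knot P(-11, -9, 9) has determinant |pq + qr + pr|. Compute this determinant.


Step 1: Compute pq + qr + pr.
pq = (-11)*(-9) = 99
qr = (-9)*9 = -81
pr = (-11)*9 = -99
pq + qr + pr = 99 + (-81) + (-99) = -81
Step 2: Take absolute value.
det(P(-11,-9,9)) = |-81| = 81

81


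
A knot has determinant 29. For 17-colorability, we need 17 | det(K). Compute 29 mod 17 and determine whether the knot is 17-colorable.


Step 1: A knot is p-colorable if and only if p divides its determinant.
Step 2: Compute 29 mod 17.
29 = 1 * 17 + 12
Step 3: 29 mod 17 = 12
Step 4: The knot is 17-colorable: no

12


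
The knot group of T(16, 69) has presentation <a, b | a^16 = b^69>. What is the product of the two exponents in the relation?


The relation is a^16 = b^69.
Product of exponents = 16 * 69
= 1104

1104


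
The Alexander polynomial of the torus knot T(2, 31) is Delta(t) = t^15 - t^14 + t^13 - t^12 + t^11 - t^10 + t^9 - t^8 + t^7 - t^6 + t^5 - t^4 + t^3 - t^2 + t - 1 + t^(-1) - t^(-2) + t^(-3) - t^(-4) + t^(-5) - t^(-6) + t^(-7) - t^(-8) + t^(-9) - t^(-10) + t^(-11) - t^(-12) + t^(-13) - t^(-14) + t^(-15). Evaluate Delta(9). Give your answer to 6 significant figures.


Substituting t = 9 into Delta(t) = t^15 - t^14 + t^13 - t^12 + t^11 - t^10 + t^9 - t^8 + t^7 - t^6 + t^5 - t^4 + t^3 - t^2 + t - 1 + t^(-1) - t^(-2) + t^(-3) - t^(-4) + t^(-5) - t^(-6) + t^(-7) - t^(-8) + t^(-9) - t^(-10) + t^(-11) - t^(-12) + t^(-13) - t^(-14) + t^(-15):
Term values: (205891132094649) + (-22876792454961) + (2541865828329) + (-282429536481) + (31381059609) + (-3486784401) + (387420489) + (-43046721) + (4782969) + (-531441) + (59049) + (-6561) + (729) + (-81) + (9) + (-1) + (0.111111) + (-0.0123457) + (0.00137174) + (-0.000152416) + (1.69351e-05) + (-1.88168e-06) + (2.09075e-07) + (-2.32306e-08) + (2.58117e-09) + (-2.86797e-10) + (3.18664e-11) + (-3.54071e-12) + (3.93412e-13) + (-4.37124e-14) + (4.85694e-15)
Sum = 1.853020189e+14
Rounded to 6 significant figures: 1.85302e+14

1.85302e+14


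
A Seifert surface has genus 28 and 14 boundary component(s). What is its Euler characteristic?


chi = 2 - 2g - b
= 2 - 2*28 - 14
= 2 - 56 - 14 = -68

-68


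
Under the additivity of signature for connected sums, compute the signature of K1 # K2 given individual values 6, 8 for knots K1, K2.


The signature is additive under connected sum.
signature(K1 # K2) = (6) + (8)
= 14

14


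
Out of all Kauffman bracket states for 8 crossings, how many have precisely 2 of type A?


We choose which 2 of 8 crossings get A-smoothings.
C(8, 2) = 8! / (2! * 6!)
= 28

28


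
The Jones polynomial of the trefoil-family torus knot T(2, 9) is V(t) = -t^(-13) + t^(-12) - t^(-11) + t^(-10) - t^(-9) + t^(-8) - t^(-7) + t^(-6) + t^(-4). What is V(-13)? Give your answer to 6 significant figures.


Substituting t = -13 into V(t) = -t^(-13) + t^(-12) - t^(-11) + t^(-10) - t^(-9) + t^(-8) - t^(-7) + t^(-6) + t^(-4):
  (-)t^(-13) = 3.30169e-15
  (+)t^(-12) = 4.2922e-14
  (-)t^(-11) = 5.57986e-13
  (+)t^(-10) = 7.25382e-12
  (-)t^(-9) = 9.42996e-11
  (+)t^(-8) = 1.22589e-09
  (-)t^(-7) = 1.59366e-08
  (+)t^(-6) = 2.07176e-07
  (+)t^(-4) = 3.50128e-05
Sum = (3.30169e-15) + (4.2922e-14) + (5.57986e-13) + (7.25382e-12) + (9.42996e-11) + (1.22589e-09) + (1.59366e-08) + (2.07176e-07) + (3.50128e-05)
= 3.523722056e-05
Rounded to 6 significant figures: 3.52372e-05

3.52372e-05


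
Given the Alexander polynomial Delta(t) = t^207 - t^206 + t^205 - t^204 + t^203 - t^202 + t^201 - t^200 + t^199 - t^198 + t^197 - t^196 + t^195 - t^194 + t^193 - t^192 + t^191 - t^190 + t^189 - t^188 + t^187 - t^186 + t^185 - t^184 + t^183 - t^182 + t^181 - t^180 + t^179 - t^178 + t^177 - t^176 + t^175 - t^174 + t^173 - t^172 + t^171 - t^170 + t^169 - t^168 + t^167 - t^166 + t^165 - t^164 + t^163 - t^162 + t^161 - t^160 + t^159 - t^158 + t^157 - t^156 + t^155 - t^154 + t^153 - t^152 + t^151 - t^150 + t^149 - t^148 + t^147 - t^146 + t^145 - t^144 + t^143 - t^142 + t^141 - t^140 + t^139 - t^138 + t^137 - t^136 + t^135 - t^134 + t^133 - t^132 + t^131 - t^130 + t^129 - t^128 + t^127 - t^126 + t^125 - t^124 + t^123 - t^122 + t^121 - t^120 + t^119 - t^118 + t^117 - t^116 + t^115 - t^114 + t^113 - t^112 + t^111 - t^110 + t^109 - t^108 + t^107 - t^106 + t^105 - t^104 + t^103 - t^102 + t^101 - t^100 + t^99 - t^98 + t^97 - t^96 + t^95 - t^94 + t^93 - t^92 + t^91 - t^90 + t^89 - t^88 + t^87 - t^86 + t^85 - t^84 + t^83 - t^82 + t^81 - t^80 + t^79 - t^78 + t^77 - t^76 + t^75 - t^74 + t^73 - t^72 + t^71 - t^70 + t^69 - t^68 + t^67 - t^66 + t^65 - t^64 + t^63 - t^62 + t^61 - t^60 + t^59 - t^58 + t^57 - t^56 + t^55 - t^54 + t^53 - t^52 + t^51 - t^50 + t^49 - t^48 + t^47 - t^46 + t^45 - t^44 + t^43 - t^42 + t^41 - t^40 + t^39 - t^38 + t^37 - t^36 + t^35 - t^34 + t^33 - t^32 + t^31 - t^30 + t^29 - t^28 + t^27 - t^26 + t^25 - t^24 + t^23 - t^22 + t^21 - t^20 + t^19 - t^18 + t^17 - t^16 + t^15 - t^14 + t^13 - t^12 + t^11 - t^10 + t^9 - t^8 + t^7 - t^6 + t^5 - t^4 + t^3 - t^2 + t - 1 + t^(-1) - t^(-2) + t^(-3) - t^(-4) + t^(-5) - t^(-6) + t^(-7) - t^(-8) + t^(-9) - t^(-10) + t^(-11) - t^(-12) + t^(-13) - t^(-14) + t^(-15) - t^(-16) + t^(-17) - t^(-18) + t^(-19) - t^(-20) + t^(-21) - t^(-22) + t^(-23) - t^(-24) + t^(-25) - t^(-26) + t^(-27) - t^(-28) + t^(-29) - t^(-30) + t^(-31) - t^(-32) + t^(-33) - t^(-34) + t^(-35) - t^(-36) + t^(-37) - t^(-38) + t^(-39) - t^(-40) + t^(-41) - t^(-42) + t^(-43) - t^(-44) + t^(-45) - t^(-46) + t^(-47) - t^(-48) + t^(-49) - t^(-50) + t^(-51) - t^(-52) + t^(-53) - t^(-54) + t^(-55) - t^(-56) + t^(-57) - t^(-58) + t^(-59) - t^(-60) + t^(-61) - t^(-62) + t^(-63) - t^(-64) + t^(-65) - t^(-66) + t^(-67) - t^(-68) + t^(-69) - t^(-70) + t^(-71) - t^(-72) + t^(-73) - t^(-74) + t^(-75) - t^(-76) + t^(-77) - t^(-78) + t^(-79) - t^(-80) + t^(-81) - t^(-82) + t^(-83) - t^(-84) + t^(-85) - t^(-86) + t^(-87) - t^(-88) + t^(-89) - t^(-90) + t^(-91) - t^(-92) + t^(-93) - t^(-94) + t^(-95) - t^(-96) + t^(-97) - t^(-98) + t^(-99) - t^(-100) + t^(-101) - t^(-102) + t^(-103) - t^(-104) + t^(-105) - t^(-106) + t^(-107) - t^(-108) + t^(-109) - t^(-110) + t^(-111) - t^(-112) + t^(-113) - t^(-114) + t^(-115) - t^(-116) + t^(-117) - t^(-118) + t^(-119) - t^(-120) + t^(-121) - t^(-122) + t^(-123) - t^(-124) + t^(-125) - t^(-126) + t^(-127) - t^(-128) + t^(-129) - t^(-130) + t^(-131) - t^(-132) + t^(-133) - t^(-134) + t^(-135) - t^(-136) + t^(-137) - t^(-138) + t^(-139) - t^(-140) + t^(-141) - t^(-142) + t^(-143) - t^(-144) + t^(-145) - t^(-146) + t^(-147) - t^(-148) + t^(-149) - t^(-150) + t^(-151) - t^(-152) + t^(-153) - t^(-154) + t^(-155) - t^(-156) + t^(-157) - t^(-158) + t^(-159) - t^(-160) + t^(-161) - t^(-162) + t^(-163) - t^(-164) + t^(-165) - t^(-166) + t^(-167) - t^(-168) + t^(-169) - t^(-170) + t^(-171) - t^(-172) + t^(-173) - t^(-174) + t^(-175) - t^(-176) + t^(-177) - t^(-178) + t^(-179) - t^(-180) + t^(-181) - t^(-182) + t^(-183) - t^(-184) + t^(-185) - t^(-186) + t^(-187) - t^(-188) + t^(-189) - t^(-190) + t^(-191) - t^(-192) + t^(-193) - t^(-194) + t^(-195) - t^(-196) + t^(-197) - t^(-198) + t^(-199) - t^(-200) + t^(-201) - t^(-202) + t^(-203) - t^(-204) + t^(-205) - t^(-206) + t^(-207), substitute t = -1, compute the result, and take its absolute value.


Step 1: The polynomial has 415 terms with alternating signs, exponents from 207 down to -207.
Step 2: Substitute t = -1. The i-th term has coefficient (-1)^i and exponent (m-i),
  so its value is (-1)^i * (-1)^(m-i) = (-1)^m = -1 for every i.
Step 3: All 415 terms equal -1, so Delta(-1) = 415 * (-1) = -415
Step 4: |Delta(-1)| = 415

415


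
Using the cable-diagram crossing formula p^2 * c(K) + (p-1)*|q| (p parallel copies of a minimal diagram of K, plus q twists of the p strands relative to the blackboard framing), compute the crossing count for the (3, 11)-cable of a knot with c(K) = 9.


Step 1: Each of the c(K) crossings of the companion diagram becomes p*p = p^2 crossings among the p parallel strands, and each of the |q| twists s_1 s_2 ... s_(p-1) adds (p-1) crossings.
  Crossings = p^2 * c(K) + (p-1)*|q|
Step 2: = 3^2 * 9 + (3-1)*11
Step 3: = 9*9 + 2*11
Step 4: = 81 + 22 = 103

103


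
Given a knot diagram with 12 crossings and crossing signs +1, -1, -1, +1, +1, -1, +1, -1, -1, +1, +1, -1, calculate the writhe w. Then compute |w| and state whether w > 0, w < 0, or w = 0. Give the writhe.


Step 1: Count positive crossings (+1).
Positive crossings: 6
Step 2: Count negative crossings (-1).
Negative crossings: 6
Step 3: Writhe = (positive) - (negative)
w = 6 - 6 = 0
Step 4: |w| = 0, and w is zero

0


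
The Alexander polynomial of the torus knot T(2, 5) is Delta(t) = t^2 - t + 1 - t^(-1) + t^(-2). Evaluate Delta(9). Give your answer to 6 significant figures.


Substituting t = 9 into Delta(t) = t^2 - t + 1 - t^(-1) + t^(-2):
Term values: (81) + (-9) + (1) + (-0.111111) + (0.0123457)
Sum = 72.90123457
Rounded to 6 significant figures: 72.9012

72.9012


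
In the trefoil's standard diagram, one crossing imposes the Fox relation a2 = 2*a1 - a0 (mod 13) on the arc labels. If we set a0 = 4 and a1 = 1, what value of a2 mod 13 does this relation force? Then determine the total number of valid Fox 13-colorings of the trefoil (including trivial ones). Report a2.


Step 1: Apply the given crossing relation 2*a1 - a0 - a2 = 0 (mod 13).
  a2 = 2*a1 - a0 mod 13
  a2 = 2*1 - 4 mod 13
  a2 = 2 - 4 mod 13
  a2 = -2 mod 13 = 11
Step 2: The trefoil has determinant 3.
  Number of Fox p-colorings (p prime) is p^2 if p = 3, else p.
  Since 13 does not divide 3, only trivial (constant) colorings exist.
  (So the trial a0 = 4, a1 = 1 with a0 != a1 does NOT extend to a valid coloring of the whole trefoil: the other two crossing relations require 3*(a1 - a0) = 0 (mod 13), which fails.)
  Total colorings = 13
Step 3: a2 = 11, total Fox 13-colorings = 13

11


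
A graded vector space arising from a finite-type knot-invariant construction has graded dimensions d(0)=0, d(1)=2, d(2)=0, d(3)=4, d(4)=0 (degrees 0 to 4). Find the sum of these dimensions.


Total dimension = d(0) + d(1) + ... + d(4)
= 0 + 2 + 0 + 4 + 0
= 6

6


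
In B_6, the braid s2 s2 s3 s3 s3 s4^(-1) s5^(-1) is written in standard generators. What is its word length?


The word length counts the number of generators (including inverses).
Listing each generator: s2, s2, s3, s3, s3, s4^(-1), s5^(-1)
There are 7 generators in this braid word.

7


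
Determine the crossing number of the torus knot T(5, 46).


For a torus knot T(p, q) with gcd(p,q)=1,
the crossing number is min(p*(q-1), q*(p-1)).
p*(q-1) = 5*45 = 225
q*(p-1) = 46*4 = 184
min(225, 184) = 184

184


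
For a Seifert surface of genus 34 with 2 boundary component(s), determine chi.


chi = 2 - 2g - b
= 2 - 2*34 - 2
= 2 - 68 - 2 = -68

-68


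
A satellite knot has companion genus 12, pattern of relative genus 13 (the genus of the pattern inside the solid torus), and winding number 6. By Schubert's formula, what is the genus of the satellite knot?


Schubert: g(satellite) = g_rel(pattern) + |winding| * g(companion),
where g_rel(pattern) is the genus of the pattern relative to the solid torus.
= 13 + 6 * 12
= 13 + 72 = 85

85


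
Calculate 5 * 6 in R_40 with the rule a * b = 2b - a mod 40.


5 * 6 = 2*6 - 5 mod 40
= 12 - 5 mod 40
= 7 mod 40 = 7

7


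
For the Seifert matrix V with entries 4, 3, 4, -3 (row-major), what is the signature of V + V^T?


Step 1: V + V^T = [[8, 7], [7, -6]]
Step 2: trace = 2, det = -97
Step 3: Discriminant = 2^2 - 4*(-97) = 392
Step 4: Eigenvalues: 10.8995, -8.89949
Step 5: Signature = (# positive eigenvalues) - (# negative eigenvalues) = 0

0


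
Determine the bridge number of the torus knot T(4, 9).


The bridge number of T(p,q) is min(p,q).
min(4, 9) = 4

4


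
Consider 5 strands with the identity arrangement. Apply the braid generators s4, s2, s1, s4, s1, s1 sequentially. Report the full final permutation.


Starting with identity [1, 2, 3, 4, 5].
Apply generators in sequence:
  After s4: [1, 2, 3, 5, 4]
  After s2: [1, 3, 2, 5, 4]
  After s1: [3, 1, 2, 5, 4]
  After s4: [3, 1, 2, 4, 5]
  After s1: [1, 3, 2, 4, 5]
  After s1: [3, 1, 2, 4, 5]
Final permutation: [3, 1, 2, 4, 5]

[3, 1, 2, 4, 5]


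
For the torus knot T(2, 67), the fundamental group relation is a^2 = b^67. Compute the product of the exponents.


The relation is a^2 = b^67.
Product of exponents = 2 * 67
= 134

134


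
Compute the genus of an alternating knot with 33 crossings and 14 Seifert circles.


For alternating knots, g = (c - s + 1)/2.
= (33 - 14 + 1)/2
= 20/2 = 10

10


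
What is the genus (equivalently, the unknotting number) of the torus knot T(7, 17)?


For a torus knot T(p,q), both the unknotting number and genus equal (p-1)(q-1)/2.
= (7-1)(17-1)/2
= 6*16/2
= 96/2 = 48

48


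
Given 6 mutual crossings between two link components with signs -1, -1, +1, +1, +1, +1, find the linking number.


Step 1: Count positive crossings: 4
Step 2: Count negative crossings: 2
Step 3: Sum of signs = 4 - 2 = 2
Step 4: Linking number = sum/2 = 2/2 = 1

1


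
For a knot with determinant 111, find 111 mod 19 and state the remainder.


Step 1: A knot is p-colorable if and only if p divides its determinant.
Step 2: Compute 111 mod 19.
111 = 5 * 19 + 16
Step 3: 111 mod 19 = 16
Step 4: The knot is 19-colorable: no

16


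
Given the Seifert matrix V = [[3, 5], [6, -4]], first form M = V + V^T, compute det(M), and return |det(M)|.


Step 1: Form V + V^T where V = [[3, 5], [6, -4]]
  V^T = [[3, 6], [5, -4]]
  V + V^T = [[6, 11], [11, -8]]
Step 2: det(V + V^T) = 6*(-8) - 11*11
  = -48 - 121 = -169
Step 3: Knot determinant = |det(V + V^T)| = |-169| = 169

169


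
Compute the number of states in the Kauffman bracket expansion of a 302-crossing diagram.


Each crossing contributes 2 choices (A-smoothing or B-smoothing).
Total states = 2^302 = 8148143905337944345073782753637512644205873574663745002544561797417525199053346824733589504

8148143905337944345073782753637512644205873574663745002544561797417525199053346824733589504


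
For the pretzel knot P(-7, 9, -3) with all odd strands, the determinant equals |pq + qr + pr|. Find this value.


Step 1: Compute pq + qr + pr.
pq = (-7)*9 = -63
qr = 9*(-3) = -27
pr = (-7)*(-3) = 21
pq + qr + pr = -63 + (-27) + 21 = -69
Step 2: Take absolute value.
det(P(-7,9,-3)) = |-69| = 69

69


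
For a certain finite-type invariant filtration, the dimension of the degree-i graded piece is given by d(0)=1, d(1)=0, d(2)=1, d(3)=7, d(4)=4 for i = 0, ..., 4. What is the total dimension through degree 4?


Total dimension = d(0) + d(1) + ... + d(4)
= 1 + 0 + 1 + 7 + 4
= 13

13


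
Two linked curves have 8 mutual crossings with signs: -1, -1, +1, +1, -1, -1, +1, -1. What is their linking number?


Step 1: Count positive crossings: 3
Step 2: Count negative crossings: 5
Step 3: Sum of signs = 3 - 5 = -2
Step 4: Linking number = sum/2 = -2/2 = -1

-1


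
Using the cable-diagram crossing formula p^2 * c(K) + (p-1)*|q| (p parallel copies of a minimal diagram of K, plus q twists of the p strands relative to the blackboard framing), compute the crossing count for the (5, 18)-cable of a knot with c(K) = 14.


Step 1: Each of the c(K) crossings of the companion diagram becomes p*p = p^2 crossings among the p parallel strands, and each of the |q| twists s_1 s_2 ... s_(p-1) adds (p-1) crossings.
  Crossings = p^2 * c(K) + (p-1)*|q|
Step 2: = 5^2 * 14 + (5-1)*18
Step 3: = 25*14 + 4*18
Step 4: = 350 + 72 = 422

422


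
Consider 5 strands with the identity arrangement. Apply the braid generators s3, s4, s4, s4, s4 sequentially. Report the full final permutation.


Starting with identity [1, 2, 3, 4, 5].
Apply generators in sequence:
  After s3: [1, 2, 4, 3, 5]
  After s4: [1, 2, 4, 5, 3]
  After s4: [1, 2, 4, 3, 5]
  After s4: [1, 2, 4, 5, 3]
  After s4: [1, 2, 4, 3, 5]
Final permutation: [1, 2, 4, 3, 5]

[1, 2, 4, 3, 5]


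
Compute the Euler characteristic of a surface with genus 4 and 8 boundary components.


chi = 2 - 2g - b
= 2 - 2*4 - 8
= 2 - 8 - 8 = -14

-14


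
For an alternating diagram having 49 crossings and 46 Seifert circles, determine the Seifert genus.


For alternating knots, g = (c - s + 1)/2.
= (49 - 46 + 1)/2
= 4/2 = 2

2


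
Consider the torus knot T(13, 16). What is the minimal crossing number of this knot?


For a torus knot T(p, q) with gcd(p,q)=1,
the crossing number is min(p*(q-1), q*(p-1)).
p*(q-1) = 13*15 = 195
q*(p-1) = 16*12 = 192
min(195, 192) = 192

192


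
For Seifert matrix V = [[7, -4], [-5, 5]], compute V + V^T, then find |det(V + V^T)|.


Step 1: Form V + V^T where V = [[7, -4], [-5, 5]]
  V^T = [[7, -5], [-4, 5]]
  V + V^T = [[14, -9], [-9, 10]]
Step 2: det(V + V^T) = 14*10 - (-9)*(-9)
  = 140 - 81 = 59
Step 3: Knot determinant = |det(V + V^T)| = |59| = 59

59


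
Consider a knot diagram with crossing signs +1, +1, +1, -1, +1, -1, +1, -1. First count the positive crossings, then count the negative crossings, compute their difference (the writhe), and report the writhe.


Step 1: Count positive crossings (+1).
Positive crossings: 5
Step 2: Count negative crossings (-1).
Negative crossings: 3
Step 3: Writhe = (positive) - (negative)
w = 5 - 3 = 2
Step 4: |w| = 2, and w is positive

2


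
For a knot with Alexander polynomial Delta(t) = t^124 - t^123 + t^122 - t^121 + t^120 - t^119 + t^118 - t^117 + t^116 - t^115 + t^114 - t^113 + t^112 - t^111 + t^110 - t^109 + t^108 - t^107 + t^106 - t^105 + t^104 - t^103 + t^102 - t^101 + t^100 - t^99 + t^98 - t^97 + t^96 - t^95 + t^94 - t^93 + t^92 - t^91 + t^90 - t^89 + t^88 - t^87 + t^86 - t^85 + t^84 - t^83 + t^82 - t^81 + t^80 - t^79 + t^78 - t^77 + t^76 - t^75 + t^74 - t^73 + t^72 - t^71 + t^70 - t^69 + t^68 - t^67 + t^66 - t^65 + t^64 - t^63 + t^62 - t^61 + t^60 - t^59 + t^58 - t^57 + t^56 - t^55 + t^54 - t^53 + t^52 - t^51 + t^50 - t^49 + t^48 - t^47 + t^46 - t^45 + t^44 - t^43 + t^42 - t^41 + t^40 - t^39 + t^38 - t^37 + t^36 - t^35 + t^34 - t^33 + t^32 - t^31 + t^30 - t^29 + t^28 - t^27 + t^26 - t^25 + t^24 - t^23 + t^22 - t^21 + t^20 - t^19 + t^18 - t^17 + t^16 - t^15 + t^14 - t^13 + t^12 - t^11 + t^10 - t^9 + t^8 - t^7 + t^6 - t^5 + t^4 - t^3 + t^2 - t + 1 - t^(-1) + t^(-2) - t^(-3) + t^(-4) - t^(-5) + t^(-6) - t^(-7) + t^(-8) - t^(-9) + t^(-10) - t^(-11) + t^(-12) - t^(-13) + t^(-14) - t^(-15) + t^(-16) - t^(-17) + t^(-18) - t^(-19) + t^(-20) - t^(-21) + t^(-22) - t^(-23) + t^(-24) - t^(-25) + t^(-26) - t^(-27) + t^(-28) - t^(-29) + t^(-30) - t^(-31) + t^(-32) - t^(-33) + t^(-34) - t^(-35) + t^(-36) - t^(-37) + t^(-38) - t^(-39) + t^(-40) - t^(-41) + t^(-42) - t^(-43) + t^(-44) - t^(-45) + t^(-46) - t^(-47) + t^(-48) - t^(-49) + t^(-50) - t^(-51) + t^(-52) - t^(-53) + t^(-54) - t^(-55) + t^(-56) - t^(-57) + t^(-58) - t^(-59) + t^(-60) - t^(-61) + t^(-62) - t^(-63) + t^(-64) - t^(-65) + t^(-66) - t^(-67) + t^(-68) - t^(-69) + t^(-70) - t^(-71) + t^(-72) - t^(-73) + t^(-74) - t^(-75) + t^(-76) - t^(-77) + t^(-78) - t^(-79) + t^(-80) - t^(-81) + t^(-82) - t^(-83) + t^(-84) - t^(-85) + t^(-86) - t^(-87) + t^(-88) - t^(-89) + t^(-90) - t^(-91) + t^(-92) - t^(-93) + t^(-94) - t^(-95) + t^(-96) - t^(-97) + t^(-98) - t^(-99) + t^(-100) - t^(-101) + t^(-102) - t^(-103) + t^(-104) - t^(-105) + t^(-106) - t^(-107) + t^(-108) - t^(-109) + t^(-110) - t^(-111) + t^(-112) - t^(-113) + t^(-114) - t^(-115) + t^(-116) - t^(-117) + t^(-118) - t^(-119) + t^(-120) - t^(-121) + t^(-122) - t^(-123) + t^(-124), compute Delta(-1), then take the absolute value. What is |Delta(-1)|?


Step 1: The polynomial has 249 terms with alternating signs, exponents from 124 down to -124.
Step 2: Substitute t = -1. The i-th term has coefficient (-1)^i and exponent (m-i),
  so its value is (-1)^i * (-1)^(m-i) = (-1)^m = 1 for every i.
Step 3: All 249 terms equal 1, so Delta(-1) = 249 * (1) = 249
Step 4: |Delta(-1)| = 249

249


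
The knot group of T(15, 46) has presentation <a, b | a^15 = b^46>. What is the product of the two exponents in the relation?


The relation is a^15 = b^46.
Product of exponents = 15 * 46
= 690

690


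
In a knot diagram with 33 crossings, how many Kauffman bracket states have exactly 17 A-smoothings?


We choose which 17 of 33 crossings get A-smoothings.
C(33, 17) = 33! / (17! * 16!)
= 1166803110

1166803110


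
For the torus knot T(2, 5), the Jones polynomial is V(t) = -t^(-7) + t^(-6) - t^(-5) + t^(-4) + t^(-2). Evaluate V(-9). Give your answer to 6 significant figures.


Substituting t = -9 into V(t) = -t^(-7) + t^(-6) - t^(-5) + t^(-4) + t^(-2):
  (-)t^(-7) = 2.09075e-07
  (+)t^(-6) = 1.88168e-06
  (-)t^(-5) = 1.69351e-05
  (+)t^(-4) = 0.000152416
  (+)t^(-2) = 0.0123457
Sum = (2.09075e-07) + (1.88168e-06) + (1.69351e-05) + (0.000152416) + (0.0123457)
= 0.01251712064
Rounded to 6 significant figures: 0.0125171

0.0125171


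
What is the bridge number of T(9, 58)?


The bridge number of T(p,q) is min(p,q).
min(9, 58) = 9

9


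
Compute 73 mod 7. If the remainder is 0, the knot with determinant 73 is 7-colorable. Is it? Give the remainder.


Step 1: A knot is p-colorable if and only if p divides its determinant.
Step 2: Compute 73 mod 7.
73 = 10 * 7 + 3
Step 3: 73 mod 7 = 3
Step 4: The knot is 7-colorable: no

3


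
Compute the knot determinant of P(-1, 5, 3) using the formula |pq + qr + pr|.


Step 1: Compute pq + qr + pr.
pq = (-1)*5 = -5
qr = 5*3 = 15
pr = (-1)*3 = -3
pq + qr + pr = -5 + 15 + (-3) = 7
Step 2: Take absolute value.
det(P(-1,5,3)) = |7| = 7

7


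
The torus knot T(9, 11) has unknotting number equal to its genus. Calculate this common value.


For a torus knot T(p,q), both the unknotting number and genus equal (p-1)(q-1)/2.
= (9-1)(11-1)/2
= 8*10/2
= 80/2 = 40

40


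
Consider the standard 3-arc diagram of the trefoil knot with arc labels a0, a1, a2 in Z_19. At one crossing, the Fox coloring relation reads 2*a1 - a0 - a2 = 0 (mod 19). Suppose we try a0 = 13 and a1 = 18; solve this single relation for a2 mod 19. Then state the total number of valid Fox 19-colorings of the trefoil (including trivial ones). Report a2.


Step 1: Apply the given crossing relation 2*a1 - a0 - a2 = 0 (mod 19).
  a2 = 2*a1 - a0 mod 19
  a2 = 2*18 - 13 mod 19
  a2 = 36 - 13 mod 19
  a2 = 23 mod 19 = 4
Step 2: The trefoil has determinant 3.
  Number of Fox p-colorings (p prime) is p^2 if p = 3, else p.
  Since 19 does not divide 3, only trivial (constant) colorings exist.
  (So the trial a0 = 13, a1 = 18 with a0 != a1 does NOT extend to a valid coloring of the whole trefoil: the other two crossing relations require 3*(a1 - a0) = 0 (mod 19), which fails.)
  Total colorings = 19
Step 3: a2 = 4, total Fox 19-colorings = 19

4


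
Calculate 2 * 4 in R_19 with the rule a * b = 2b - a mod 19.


2 * 4 = 2*4 - 2 mod 19
= 8 - 2 mod 19
= 6 mod 19 = 6

6


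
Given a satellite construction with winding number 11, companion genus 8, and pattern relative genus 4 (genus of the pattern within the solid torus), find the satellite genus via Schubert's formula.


Schubert: g(satellite) = g_rel(pattern) + |winding| * g(companion),
where g_rel(pattern) is the genus of the pattern relative to the solid torus.
= 4 + 11 * 8
= 4 + 88 = 92

92


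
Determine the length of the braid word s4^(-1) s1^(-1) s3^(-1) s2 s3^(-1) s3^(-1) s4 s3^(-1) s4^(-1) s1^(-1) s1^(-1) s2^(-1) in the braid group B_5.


The word length counts the number of generators (including inverses).
Listing each generator: s4^(-1), s1^(-1), s3^(-1), s2, s3^(-1), s3^(-1), s4, s3^(-1), s4^(-1), s1^(-1), s1^(-1), s2^(-1)
There are 12 generators in this braid word.

12


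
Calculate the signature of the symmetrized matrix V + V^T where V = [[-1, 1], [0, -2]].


Step 1: V + V^T = [[-2, 1], [1, -4]]
Step 2: trace = -6, det = 7
Step 3: Discriminant = (-6)^2 - 4*7 = 8
Step 4: Eigenvalues: -1.58579, -4.41421
Step 5: Signature = (# positive eigenvalues) - (# negative eigenvalues) = -2

-2


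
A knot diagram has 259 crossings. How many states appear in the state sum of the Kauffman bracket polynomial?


Each crossing contributes 2 choices (A-smoothing or B-smoothing).
Total states = 2^259 = 926336713898529563388567880069503262826159877325124512315660672063305037119488

926336713898529563388567880069503262826159877325124512315660672063305037119488


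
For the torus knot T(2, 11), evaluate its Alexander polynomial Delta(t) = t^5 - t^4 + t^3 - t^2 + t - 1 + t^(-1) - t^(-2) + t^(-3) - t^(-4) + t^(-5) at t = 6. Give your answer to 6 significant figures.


Substituting t = 6 into Delta(t) = t^5 - t^4 + t^3 - t^2 + t - 1 + t^(-1) - t^(-2) + t^(-3) - t^(-4) + t^(-5):
Term values: (7776) + (-1296) + (216) + (-36) + (6) + (-1) + (0.166667) + (-0.0277778) + (0.00462963) + (-0.000771605) + (0.000128601)
Sum = 6665.142876
Rounded to 6 significant figures: 6665.14

6665.14


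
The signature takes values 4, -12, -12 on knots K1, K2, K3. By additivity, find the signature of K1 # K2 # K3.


The signature is additive under connected sum.
signature(K1 # K2 # K3) = (4) + (-12) + (-12)
= -20

-20


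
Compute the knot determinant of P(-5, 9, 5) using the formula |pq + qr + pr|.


Step 1: Compute pq + qr + pr.
pq = (-5)*9 = -45
qr = 9*5 = 45
pr = (-5)*5 = -25
pq + qr + pr = -45 + 45 + (-25) = -25
Step 2: Take absolute value.
det(P(-5,9,5)) = |-25| = 25

25


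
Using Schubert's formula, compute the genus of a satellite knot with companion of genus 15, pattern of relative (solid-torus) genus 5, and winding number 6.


Schubert: g(satellite) = g_rel(pattern) + |winding| * g(companion),
where g_rel(pattern) is the genus of the pattern relative to the solid torus.
= 5 + 6 * 15
= 5 + 90 = 95

95


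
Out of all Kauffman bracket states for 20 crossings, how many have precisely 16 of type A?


We choose which 16 of 20 crossings get A-smoothings.
C(20, 16) = 20! / (16! * 4!)
= 4845

4845


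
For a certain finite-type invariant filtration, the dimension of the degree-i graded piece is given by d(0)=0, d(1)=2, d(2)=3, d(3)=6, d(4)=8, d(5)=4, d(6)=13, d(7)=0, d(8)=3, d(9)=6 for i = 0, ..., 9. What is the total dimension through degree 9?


Total dimension = d(0) + d(1) + ... + d(9)
= 0 + 2 + 3 + 6 + 8 + 4 + 13 + 0 + 3 + 6
= 45

45


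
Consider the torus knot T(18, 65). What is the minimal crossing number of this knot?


For a torus knot T(p, q) with gcd(p,q)=1,
the crossing number is min(p*(q-1), q*(p-1)).
p*(q-1) = 18*64 = 1152
q*(p-1) = 65*17 = 1105
min(1152, 1105) = 1105

1105


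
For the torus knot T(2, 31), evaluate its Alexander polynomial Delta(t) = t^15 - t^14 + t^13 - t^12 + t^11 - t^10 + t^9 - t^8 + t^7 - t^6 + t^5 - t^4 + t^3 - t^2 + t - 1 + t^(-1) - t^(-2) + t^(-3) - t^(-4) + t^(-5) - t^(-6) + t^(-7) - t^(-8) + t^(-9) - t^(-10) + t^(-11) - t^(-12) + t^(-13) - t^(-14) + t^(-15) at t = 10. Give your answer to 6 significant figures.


Substituting t = 10 into Delta(t) = t^15 - t^14 + t^13 - t^12 + t^11 - t^10 + t^9 - t^8 + t^7 - t^6 + t^5 - t^4 + t^3 - t^2 + t - 1 + t^(-1) - t^(-2) + t^(-3) - t^(-4) + t^(-5) - t^(-6) + t^(-7) - t^(-8) + t^(-9) - t^(-10) + t^(-11) - t^(-12) + t^(-13) - t^(-14) + t^(-15):
Term values: (1000000000000000) + (-100000000000000) + (10000000000000) + (-1000000000000) + (100000000000) + (-10000000000) + (1000000000) + (-100000000) + (10000000) + (-1000000) + (100000) + (-10000) + (1000) + (-100) + (10) + (-1) + (0.1) + (-0.01) + (0.001) + (-0.0001) + (1e-05) + (-1e-06) + (1e-07) + (-1e-08) + (1e-09) + (-1e-10) + (1e-11) + (-1e-12) + (1e-13) + (-1e-14) + (1e-15)
Sum = 9.090909091e+14
Rounded to 6 significant figures: 9.09091e+14

9.09091e+14


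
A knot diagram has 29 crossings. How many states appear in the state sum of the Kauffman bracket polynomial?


Each crossing contributes 2 choices (A-smoothing or B-smoothing).
Total states = 2^29 = 536870912

536870912


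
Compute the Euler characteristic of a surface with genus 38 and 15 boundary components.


chi = 2 - 2g - b
= 2 - 2*38 - 15
= 2 - 76 - 15 = -89

-89


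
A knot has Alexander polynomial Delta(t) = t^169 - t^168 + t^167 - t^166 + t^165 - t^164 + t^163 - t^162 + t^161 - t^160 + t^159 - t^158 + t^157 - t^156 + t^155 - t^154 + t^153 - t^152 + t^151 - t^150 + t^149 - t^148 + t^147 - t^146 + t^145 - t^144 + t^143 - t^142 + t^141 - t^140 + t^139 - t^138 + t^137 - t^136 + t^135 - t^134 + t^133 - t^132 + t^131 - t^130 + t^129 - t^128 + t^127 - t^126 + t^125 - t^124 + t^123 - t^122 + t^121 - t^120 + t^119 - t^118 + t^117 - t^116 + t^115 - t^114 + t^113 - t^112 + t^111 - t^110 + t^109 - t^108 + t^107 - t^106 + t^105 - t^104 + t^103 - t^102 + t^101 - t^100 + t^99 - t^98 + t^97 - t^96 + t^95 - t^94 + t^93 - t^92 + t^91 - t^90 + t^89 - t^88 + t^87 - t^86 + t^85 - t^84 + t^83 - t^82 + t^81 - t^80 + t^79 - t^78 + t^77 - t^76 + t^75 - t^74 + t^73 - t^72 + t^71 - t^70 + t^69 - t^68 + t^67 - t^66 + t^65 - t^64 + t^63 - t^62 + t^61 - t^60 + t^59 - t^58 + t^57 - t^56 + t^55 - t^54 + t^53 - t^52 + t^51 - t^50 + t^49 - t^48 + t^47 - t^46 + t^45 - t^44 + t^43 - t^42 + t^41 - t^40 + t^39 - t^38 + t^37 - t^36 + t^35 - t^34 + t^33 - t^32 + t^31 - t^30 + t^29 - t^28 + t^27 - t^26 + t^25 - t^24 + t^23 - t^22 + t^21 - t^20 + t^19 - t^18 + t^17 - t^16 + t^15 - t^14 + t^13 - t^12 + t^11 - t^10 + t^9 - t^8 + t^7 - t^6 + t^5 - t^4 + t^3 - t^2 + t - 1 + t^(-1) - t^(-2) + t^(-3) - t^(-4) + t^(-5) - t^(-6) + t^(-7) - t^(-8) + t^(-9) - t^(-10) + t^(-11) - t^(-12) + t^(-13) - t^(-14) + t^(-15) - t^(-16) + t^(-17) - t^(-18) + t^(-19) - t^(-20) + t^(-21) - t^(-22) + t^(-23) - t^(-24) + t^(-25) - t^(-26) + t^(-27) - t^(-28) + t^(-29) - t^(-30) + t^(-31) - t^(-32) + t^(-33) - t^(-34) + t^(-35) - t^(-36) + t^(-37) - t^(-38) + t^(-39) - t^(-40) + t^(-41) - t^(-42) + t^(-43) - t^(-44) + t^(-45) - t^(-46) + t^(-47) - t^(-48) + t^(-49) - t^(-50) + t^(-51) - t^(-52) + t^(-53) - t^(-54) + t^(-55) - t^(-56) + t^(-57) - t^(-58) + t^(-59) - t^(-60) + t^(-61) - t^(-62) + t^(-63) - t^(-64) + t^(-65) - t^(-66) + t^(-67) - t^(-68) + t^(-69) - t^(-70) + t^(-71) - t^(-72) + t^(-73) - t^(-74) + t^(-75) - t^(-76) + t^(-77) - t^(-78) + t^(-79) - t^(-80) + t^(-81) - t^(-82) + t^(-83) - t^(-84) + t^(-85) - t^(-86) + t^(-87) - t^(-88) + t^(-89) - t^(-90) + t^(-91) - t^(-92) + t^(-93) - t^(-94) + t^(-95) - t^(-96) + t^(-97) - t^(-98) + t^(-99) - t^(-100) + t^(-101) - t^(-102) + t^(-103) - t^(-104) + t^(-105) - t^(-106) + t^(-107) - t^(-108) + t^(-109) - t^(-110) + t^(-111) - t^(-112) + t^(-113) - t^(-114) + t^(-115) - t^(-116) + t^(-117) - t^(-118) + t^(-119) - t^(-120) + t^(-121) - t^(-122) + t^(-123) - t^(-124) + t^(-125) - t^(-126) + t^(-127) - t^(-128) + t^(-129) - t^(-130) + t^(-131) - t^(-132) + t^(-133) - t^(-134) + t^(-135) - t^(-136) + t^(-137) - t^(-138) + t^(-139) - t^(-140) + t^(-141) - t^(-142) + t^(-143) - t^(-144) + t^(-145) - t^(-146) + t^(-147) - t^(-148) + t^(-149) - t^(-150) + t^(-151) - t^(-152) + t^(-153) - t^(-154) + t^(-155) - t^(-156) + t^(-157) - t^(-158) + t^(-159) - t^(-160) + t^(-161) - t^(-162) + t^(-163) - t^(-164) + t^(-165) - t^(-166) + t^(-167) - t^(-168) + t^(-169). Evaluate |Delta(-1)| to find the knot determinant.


Step 1: The polynomial has 339 terms with alternating signs, exponents from 169 down to -169.
Step 2: Substitute t = -1. The i-th term has coefficient (-1)^i and exponent (m-i),
  so its value is (-1)^i * (-1)^(m-i) = (-1)^m = -1 for every i.
Step 3: All 339 terms equal -1, so Delta(-1) = 339 * (-1) = -339
Step 4: |Delta(-1)| = 339

339


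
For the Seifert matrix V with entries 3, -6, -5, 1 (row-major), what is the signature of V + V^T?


Step 1: V + V^T = [[6, -11], [-11, 2]]
Step 2: trace = 8, det = -109
Step 3: Discriminant = 8^2 - 4*(-109) = 500
Step 4: Eigenvalues: 15.1803, -7.18034
Step 5: Signature = (# positive eigenvalues) - (# negative eigenvalues) = 0

0
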